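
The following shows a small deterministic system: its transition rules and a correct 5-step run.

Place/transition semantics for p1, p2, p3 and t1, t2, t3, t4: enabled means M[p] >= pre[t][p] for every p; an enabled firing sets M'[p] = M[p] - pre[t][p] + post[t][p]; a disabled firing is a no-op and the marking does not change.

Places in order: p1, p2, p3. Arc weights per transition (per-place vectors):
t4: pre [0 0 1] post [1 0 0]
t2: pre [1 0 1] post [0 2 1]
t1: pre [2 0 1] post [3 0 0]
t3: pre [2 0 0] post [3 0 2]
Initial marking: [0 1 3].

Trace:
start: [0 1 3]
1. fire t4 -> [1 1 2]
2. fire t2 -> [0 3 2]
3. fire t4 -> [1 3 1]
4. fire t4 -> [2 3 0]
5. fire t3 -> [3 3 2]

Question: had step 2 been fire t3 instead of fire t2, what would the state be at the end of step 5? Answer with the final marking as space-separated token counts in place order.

4 1 2

(re-executing from step 2 with the substitution; state before step 2: [1 1 2])
2. fire t3 -> [1 1 2]
3. fire t4 -> [2 1 1]
4. fire t4 -> [3 1 0]
5. fire t3 -> [4 1 2]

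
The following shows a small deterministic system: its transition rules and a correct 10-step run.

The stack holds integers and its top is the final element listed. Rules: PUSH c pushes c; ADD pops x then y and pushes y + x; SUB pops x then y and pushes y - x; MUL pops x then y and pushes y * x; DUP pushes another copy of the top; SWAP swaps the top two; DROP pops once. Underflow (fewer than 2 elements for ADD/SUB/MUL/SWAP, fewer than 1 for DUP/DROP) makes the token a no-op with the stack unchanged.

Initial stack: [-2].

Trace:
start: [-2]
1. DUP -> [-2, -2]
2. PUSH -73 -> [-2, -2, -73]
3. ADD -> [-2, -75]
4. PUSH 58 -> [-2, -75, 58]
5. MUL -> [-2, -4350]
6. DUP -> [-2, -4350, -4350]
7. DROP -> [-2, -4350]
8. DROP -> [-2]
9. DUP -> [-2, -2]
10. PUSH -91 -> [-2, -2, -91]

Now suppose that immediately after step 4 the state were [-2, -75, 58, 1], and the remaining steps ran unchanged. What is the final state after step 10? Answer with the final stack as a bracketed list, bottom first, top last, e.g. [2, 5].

[-2, -75, -75, -91]

state after step 4 := [-2, -75, 58, 1]
5. MUL -> [-2, -75, 58]
6. DUP -> [-2, -75, 58, 58]
7. DROP -> [-2, -75, 58]
8. DROP -> [-2, -75]
9. DUP -> [-2, -75, -75]
10. PUSH -91 -> [-2, -75, -75, -91]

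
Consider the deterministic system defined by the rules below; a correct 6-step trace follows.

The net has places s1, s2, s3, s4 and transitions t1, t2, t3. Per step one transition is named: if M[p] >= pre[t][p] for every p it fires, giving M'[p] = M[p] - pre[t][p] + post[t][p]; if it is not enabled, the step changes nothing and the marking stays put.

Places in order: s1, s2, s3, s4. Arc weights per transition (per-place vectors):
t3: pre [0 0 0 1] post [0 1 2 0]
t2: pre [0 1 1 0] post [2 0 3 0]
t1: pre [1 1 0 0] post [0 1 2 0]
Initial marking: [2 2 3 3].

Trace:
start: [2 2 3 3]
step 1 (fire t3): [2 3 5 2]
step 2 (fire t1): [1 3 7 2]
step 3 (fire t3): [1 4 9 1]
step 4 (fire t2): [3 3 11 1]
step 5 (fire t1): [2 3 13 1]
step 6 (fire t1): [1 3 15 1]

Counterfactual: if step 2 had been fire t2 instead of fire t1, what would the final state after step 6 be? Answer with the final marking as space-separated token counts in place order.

(re-executing from step 2 with the substitution; state before step 2: [2 3 5 2])
step 2 (fire t2): [4 2 7 2]
step 3 (fire t3): [4 3 9 1]
step 4 (fire t2): [6 2 11 1]
step 5 (fire t1): [5 2 13 1]
step 6 (fire t1): [4 2 15 1]

4 2 15 1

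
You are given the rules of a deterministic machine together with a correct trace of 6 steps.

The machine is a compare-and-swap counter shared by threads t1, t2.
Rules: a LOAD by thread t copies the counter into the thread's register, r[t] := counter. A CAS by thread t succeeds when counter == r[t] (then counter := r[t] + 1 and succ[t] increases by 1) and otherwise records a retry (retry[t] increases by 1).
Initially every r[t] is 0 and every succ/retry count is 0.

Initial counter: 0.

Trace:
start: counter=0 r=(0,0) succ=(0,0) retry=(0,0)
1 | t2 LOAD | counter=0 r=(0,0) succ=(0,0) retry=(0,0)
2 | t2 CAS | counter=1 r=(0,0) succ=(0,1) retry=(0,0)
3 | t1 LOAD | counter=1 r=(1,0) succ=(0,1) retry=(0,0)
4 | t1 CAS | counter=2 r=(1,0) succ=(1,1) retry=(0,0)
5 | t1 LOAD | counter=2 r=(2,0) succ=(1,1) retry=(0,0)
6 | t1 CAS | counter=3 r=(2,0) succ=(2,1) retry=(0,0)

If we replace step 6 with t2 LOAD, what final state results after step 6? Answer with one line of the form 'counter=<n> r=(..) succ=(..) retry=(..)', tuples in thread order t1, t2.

counter=2 r=(2,2) succ=(1,1) retry=(0,0)

(re-executing from step 6 with the substitution; state before step 6: counter=2 r=(2,0) succ=(1,1) retry=(0,0))
6 | t2 LOAD | counter=2 r=(2,2) succ=(1,1) retry=(0,0)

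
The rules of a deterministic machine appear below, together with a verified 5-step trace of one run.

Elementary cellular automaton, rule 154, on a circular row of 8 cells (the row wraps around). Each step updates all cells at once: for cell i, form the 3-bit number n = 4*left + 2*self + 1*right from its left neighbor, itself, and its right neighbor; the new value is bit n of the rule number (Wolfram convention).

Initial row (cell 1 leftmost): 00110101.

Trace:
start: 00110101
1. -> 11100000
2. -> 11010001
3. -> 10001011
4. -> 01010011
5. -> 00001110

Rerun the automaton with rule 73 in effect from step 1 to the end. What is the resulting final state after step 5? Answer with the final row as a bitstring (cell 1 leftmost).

(re-executing steps 1..5 under rule 73; state before step 1: 00110101)
1. -> 00110000
2. -> 10110111
3. -> 10110100
4. -> 00110000
5. -> 10110111

10110111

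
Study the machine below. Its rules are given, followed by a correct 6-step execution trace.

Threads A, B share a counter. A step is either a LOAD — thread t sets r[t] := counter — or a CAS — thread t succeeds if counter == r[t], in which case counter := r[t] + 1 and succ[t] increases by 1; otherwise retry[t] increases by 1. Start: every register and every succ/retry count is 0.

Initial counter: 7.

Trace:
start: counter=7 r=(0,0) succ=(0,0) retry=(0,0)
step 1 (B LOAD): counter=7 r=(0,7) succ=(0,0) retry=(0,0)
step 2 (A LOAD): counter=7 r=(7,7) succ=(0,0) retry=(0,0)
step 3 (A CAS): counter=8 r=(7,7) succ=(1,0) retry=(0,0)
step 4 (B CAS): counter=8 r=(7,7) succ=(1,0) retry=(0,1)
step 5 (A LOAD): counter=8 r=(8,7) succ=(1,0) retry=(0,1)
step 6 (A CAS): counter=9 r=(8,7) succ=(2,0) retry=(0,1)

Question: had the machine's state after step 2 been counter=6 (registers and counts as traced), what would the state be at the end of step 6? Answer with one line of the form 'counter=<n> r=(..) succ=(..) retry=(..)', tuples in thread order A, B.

state after step 2 := counter=6 r=(7,7) succ=(0,0) retry=(0,0)
step 3 (A CAS): counter=6 r=(7,7) succ=(0,0) retry=(1,0)
step 4 (B CAS): counter=6 r=(7,7) succ=(0,0) retry=(1,1)
step 5 (A LOAD): counter=6 r=(6,7) succ=(0,0) retry=(1,1)
step 6 (A CAS): counter=7 r=(6,7) succ=(1,0) retry=(1,1)

counter=7 r=(6,7) succ=(1,0) retry=(1,1)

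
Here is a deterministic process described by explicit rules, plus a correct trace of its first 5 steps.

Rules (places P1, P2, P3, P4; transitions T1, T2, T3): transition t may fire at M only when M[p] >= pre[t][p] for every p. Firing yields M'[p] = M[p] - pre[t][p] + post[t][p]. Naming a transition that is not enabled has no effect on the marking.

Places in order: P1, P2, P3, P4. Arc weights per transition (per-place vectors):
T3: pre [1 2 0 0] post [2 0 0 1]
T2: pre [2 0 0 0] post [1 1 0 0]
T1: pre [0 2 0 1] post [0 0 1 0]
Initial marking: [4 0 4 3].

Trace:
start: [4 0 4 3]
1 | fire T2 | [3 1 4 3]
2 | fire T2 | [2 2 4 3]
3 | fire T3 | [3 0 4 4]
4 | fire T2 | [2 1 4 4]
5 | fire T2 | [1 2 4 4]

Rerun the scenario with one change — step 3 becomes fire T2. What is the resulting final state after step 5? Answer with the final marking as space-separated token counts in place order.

(re-executing from step 3 with the substitution; state before step 3: [2 2 4 3])
3 | fire T2 | [1 3 4 3]
4 | fire T2 | [1 3 4 3]
5 | fire T2 | [1 3 4 3]

1 3 4 3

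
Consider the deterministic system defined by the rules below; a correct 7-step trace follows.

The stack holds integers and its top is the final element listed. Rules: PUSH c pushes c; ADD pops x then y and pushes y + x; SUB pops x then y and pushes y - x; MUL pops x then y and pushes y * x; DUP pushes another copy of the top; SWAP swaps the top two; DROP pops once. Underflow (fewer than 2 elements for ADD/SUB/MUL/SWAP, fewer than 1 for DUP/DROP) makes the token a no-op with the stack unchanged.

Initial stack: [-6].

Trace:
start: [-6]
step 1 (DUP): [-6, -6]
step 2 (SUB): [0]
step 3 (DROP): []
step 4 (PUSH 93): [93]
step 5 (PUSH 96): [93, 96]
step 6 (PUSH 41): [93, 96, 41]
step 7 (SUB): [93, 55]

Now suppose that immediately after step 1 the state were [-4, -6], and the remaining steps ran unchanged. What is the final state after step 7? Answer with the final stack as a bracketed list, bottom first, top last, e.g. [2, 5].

[93, 55]

state after step 1 := [-4, -6]
step 2 (SUB): [2]
step 3 (DROP): []
step 4 (PUSH 93): [93]
step 5 (PUSH 96): [93, 96]
step 6 (PUSH 41): [93, 96, 41]
step 7 (SUB): [93, 55]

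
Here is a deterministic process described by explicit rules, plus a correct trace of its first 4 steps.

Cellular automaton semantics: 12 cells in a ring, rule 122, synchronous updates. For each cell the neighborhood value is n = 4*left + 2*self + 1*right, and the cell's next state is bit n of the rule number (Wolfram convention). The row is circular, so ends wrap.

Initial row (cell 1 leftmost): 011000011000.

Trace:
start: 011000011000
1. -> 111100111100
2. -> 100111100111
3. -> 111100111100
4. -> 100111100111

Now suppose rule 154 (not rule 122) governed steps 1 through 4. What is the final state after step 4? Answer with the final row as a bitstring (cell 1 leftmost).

000110000110

(re-executing steps 1..4 under rule 154; state before step 1: 011000011000)
1. -> 110100110100
2. -> 100011100011
3. -> 010111010111
4. -> 000110000110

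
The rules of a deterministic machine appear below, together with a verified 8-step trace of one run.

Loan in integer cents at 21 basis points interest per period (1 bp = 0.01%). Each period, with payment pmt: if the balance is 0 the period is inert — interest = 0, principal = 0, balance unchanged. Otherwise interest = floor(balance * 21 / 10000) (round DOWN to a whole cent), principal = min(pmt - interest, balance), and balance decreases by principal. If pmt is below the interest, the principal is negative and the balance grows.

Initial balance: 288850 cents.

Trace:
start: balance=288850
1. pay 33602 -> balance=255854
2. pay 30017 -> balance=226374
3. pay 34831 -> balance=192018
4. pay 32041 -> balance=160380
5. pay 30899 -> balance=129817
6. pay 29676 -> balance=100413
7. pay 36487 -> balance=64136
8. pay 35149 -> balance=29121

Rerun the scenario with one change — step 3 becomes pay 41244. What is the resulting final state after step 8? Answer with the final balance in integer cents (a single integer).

(re-executing from step 3 with the substitution; state before step 3: balance=226374)
3. pay 41244 -> balance=185605
4. pay 32041 -> balance=153953
5. pay 30899 -> balance=123377
6. pay 29676 -> balance=93960
7. pay 36487 -> balance=57670
8. pay 35149 -> balance=22642

22642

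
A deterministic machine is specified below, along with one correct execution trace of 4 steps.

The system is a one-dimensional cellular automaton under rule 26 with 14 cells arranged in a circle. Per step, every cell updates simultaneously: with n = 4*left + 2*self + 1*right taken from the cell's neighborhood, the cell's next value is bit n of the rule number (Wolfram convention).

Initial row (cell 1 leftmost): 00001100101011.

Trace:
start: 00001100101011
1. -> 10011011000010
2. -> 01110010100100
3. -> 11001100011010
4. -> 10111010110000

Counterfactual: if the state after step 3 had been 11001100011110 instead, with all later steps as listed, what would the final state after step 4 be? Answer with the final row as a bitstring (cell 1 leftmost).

10111010110000

state after step 3 := 11001100011110
4. -> 10111010110000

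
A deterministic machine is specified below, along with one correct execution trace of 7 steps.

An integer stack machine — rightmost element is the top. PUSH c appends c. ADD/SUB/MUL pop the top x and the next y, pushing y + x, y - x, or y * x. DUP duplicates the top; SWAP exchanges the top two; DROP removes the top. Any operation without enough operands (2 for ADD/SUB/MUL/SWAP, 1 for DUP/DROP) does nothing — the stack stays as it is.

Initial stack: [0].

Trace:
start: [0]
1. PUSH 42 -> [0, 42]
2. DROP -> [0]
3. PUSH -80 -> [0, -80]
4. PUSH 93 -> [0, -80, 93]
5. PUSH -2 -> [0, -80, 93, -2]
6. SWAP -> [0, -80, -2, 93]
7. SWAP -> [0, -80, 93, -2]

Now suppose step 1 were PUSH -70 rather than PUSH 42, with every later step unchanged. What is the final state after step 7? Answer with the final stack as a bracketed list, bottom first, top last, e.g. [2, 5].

(re-executing from step 1 with the substitution; state before step 1: [0])
1. PUSH -70 -> [0, -70]
2. DROP -> [0]
3. PUSH -80 -> [0, -80]
4. PUSH 93 -> [0, -80, 93]
5. PUSH -2 -> [0, -80, 93, -2]
6. SWAP -> [0, -80, -2, 93]
7. SWAP -> [0, -80, 93, -2]

[0, -80, 93, -2]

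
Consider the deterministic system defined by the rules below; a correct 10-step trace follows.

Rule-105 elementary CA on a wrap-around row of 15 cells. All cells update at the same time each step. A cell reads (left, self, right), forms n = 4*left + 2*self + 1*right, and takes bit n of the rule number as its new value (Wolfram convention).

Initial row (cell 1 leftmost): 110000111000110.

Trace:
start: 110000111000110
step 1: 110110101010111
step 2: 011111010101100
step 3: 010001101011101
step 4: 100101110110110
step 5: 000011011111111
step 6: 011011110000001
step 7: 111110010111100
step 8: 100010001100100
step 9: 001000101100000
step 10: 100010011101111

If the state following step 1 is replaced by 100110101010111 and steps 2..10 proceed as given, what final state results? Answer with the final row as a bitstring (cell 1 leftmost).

state after step 1 := 100110101010111
step 2: 100111010101100
step 3: 000101101011100
step 4: 110011110110101
step 5: 010010011111011
step 6: 100000010001111
step 7: 101111000101000
step 8: 011001010010010
step 9: 011000100000000
step 10: 011010001111111

011010001111111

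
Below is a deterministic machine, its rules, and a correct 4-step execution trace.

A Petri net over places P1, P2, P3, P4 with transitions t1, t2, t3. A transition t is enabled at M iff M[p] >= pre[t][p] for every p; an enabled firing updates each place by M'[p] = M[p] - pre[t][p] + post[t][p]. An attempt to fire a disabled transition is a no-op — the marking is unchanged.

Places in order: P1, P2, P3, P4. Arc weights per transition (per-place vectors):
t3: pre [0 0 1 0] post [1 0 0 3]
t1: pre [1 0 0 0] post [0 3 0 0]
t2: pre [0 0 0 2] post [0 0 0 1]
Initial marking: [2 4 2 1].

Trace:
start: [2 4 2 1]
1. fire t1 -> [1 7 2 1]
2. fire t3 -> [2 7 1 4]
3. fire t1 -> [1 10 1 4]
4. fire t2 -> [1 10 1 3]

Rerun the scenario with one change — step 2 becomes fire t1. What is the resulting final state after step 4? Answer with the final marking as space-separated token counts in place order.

(re-executing from step 2 with the substitution; state before step 2: [1 7 2 1])
2. fire t1 -> [0 10 2 1]
3. fire t1 -> [0 10 2 1]
4. fire t2 -> [0 10 2 1]

0 10 2 1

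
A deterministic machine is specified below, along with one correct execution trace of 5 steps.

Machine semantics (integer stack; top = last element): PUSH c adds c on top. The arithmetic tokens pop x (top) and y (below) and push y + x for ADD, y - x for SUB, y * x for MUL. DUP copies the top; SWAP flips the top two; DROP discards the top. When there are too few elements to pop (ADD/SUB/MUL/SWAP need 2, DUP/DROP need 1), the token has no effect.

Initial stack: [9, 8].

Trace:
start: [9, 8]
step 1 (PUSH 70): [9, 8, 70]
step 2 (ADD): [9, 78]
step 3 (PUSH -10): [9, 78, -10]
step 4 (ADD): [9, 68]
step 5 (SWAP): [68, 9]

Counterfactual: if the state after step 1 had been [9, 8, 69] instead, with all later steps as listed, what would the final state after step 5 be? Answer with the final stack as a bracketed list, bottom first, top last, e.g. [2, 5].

state after step 1 := [9, 8, 69]
step 2 (ADD): [9, 77]
step 3 (PUSH -10): [9, 77, -10]
step 4 (ADD): [9, 67]
step 5 (SWAP): [67, 9]

[67, 9]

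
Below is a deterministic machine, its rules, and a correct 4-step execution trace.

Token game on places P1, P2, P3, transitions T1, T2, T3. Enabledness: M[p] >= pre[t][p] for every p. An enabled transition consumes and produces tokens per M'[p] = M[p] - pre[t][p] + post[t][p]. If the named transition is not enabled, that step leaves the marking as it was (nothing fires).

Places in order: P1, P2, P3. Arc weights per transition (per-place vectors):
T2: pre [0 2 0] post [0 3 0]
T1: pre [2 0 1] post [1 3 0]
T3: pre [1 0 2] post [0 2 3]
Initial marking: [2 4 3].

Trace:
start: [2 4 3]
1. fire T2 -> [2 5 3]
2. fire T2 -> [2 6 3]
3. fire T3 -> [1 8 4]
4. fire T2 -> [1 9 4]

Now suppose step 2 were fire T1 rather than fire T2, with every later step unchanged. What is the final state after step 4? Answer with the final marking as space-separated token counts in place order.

(re-executing from step 2 with the substitution; state before step 2: [2 5 3])
2. fire T1 -> [1 8 2]
3. fire T3 -> [0 10 3]
4. fire T2 -> [0 11 3]

0 11 3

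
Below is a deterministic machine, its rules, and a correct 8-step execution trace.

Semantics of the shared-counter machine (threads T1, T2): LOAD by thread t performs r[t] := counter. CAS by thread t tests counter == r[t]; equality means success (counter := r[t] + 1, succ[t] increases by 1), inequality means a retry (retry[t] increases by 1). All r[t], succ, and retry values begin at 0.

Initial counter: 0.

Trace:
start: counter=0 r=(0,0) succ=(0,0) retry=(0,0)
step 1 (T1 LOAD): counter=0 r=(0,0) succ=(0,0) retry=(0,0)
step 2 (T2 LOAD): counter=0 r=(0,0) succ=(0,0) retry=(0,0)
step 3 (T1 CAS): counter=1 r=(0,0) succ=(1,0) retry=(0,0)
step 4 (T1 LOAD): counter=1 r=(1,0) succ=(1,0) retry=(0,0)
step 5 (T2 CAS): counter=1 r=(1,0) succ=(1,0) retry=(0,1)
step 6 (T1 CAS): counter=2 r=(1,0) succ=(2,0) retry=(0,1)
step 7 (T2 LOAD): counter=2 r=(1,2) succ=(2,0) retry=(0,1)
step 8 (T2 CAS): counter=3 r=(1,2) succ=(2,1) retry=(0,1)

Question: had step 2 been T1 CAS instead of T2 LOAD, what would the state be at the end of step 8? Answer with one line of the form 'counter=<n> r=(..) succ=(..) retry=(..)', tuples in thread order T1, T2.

(re-executing from step 2 with the substitution; state before step 2: counter=0 r=(0,0) succ=(0,0) retry=(0,0))
step 2 (T1 CAS): counter=1 r=(0,0) succ=(1,0) retry=(0,0)
step 3 (T1 CAS): counter=1 r=(0,0) succ=(1,0) retry=(1,0)
step 4 (T1 LOAD): counter=1 r=(1,0) succ=(1,0) retry=(1,0)
step 5 (T2 CAS): counter=1 r=(1,0) succ=(1,0) retry=(1,1)
step 6 (T1 CAS): counter=2 r=(1,0) succ=(2,0) retry=(1,1)
step 7 (T2 LOAD): counter=2 r=(1,2) succ=(2,0) retry=(1,1)
step 8 (T2 CAS): counter=3 r=(1,2) succ=(2,1) retry=(1,1)

counter=3 r=(1,2) succ=(2,1) retry=(1,1)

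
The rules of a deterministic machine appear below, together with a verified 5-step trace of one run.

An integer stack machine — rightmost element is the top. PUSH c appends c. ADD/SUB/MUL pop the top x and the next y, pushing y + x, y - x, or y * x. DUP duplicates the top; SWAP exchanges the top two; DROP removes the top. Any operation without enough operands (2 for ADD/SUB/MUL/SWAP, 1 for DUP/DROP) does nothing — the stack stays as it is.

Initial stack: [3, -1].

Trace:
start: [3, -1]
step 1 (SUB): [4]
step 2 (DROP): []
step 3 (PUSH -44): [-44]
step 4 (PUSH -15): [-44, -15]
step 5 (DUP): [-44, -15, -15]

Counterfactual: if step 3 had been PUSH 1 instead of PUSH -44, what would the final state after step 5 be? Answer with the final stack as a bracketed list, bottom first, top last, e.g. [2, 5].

[1, -15, -15]

(re-executing from step 3 with the substitution; state before step 3: [])
step 3 (PUSH 1): [1]
step 4 (PUSH -15): [1, -15]
step 5 (DUP): [1, -15, -15]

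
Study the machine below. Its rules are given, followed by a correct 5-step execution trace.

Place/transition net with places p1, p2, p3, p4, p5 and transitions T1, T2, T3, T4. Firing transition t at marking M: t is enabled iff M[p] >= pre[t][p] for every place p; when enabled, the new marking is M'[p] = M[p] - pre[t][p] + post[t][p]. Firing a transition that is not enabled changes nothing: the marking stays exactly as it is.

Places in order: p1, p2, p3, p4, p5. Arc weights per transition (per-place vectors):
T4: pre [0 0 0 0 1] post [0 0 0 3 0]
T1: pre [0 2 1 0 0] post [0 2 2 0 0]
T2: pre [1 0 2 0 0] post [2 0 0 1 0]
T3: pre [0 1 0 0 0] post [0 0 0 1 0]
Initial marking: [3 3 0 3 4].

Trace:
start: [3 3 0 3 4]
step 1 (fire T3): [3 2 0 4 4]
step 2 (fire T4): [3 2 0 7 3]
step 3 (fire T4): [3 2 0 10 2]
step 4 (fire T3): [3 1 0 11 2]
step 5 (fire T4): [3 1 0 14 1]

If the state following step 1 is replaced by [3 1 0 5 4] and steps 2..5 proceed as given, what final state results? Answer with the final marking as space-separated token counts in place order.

state after step 1 := [3 1 0 5 4]
step 2 (fire T4): [3 1 0 8 3]
step 3 (fire T4): [3 1 0 11 2]
step 4 (fire T3): [3 0 0 12 2]
step 5 (fire T4): [3 0 0 15 1]

3 0 0 15 1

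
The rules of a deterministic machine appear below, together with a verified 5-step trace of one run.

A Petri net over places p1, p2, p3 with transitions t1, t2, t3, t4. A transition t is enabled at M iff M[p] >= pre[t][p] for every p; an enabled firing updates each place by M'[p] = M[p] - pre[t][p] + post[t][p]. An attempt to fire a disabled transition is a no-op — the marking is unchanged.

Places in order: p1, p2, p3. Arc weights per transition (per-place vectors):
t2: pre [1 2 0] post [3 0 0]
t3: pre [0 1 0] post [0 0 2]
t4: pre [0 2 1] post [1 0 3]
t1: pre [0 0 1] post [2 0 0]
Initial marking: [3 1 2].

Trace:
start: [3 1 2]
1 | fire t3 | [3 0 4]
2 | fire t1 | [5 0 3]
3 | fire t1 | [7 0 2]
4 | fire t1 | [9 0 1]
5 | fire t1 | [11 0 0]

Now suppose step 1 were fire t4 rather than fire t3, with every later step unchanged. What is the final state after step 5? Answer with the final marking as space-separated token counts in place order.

(re-executing from step 1 with the substitution; state before step 1: [3 1 2])
1 | fire t4 | [3 1 2]
2 | fire t1 | [5 1 1]
3 | fire t1 | [7 1 0]
4 | fire t1 | [7 1 0]
5 | fire t1 | [7 1 0]

7 1 0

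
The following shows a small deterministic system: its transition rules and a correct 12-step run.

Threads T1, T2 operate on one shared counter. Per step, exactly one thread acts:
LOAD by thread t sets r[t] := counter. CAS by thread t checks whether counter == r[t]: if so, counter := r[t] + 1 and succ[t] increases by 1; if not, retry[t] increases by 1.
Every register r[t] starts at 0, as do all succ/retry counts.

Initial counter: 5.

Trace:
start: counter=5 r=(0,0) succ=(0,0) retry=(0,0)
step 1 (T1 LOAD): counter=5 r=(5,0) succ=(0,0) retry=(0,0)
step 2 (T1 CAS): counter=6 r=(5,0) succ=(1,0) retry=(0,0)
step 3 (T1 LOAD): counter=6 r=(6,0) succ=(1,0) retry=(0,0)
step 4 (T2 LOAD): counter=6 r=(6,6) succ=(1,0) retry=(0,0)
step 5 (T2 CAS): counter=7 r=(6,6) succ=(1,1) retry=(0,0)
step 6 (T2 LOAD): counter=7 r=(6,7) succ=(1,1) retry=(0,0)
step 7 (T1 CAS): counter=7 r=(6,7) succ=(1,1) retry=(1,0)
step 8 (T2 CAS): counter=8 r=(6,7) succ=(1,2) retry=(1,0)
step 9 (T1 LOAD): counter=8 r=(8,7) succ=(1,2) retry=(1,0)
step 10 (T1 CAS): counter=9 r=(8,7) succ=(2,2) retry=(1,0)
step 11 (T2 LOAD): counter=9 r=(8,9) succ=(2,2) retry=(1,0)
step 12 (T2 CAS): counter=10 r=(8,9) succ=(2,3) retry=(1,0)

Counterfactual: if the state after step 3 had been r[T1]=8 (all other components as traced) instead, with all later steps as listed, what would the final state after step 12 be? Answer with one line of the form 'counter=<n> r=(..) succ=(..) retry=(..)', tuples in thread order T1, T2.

counter=10 r=(8,9) succ=(2,3) retry=(1,0)

state after step 3 := counter=6 r=(8,0) succ=(1,0) retry=(0,0)
step 4 (T2 LOAD): counter=6 r=(8,6) succ=(1,0) retry=(0,0)
step 5 (T2 CAS): counter=7 r=(8,6) succ=(1,1) retry=(0,0)
step 6 (T2 LOAD): counter=7 r=(8,7) succ=(1,1) retry=(0,0)
step 7 (T1 CAS): counter=7 r=(8,7) succ=(1,1) retry=(1,0)
step 8 (T2 CAS): counter=8 r=(8,7) succ=(1,2) retry=(1,0)
step 9 (T1 LOAD): counter=8 r=(8,7) succ=(1,2) retry=(1,0)
step 10 (T1 CAS): counter=9 r=(8,7) succ=(2,2) retry=(1,0)
step 11 (T2 LOAD): counter=9 r=(8,9) succ=(2,2) retry=(1,0)
step 12 (T2 CAS): counter=10 r=(8,9) succ=(2,3) retry=(1,0)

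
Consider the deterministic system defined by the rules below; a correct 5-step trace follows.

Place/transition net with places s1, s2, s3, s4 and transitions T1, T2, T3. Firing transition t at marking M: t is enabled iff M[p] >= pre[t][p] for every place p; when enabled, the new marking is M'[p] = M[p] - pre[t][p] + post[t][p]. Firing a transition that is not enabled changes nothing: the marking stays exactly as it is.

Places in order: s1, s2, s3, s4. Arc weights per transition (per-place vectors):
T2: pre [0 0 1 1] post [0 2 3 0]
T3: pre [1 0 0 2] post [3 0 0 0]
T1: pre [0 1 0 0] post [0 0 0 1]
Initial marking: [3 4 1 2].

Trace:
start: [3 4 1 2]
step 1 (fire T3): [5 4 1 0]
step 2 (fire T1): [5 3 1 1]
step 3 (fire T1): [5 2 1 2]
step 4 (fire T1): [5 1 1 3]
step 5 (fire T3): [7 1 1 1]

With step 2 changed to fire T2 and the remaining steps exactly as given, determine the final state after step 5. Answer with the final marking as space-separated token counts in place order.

(re-executing from step 2 with the substitution; state before step 2: [5 4 1 0])
step 2 (fire T2): [5 4 1 0]
step 3 (fire T1): [5 3 1 1]
step 4 (fire T1): [5 2 1 2]
step 5 (fire T3): [7 2 1 0]

7 2 1 0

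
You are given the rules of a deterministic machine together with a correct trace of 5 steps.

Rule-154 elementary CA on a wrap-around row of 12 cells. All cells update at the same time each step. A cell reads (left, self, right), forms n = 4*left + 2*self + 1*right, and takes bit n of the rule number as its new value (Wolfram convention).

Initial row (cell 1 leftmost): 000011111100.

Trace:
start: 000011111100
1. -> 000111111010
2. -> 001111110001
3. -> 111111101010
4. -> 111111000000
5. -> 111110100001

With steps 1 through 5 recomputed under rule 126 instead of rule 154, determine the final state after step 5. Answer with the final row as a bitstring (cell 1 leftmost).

(re-executing steps 1..5 under rule 126; state before step 1: 000011111100)
1. -> 000110000110
2. -> 001111001111
3. -> 111001111001
4. -> 001111001111
5. -> 111001111001

111001111001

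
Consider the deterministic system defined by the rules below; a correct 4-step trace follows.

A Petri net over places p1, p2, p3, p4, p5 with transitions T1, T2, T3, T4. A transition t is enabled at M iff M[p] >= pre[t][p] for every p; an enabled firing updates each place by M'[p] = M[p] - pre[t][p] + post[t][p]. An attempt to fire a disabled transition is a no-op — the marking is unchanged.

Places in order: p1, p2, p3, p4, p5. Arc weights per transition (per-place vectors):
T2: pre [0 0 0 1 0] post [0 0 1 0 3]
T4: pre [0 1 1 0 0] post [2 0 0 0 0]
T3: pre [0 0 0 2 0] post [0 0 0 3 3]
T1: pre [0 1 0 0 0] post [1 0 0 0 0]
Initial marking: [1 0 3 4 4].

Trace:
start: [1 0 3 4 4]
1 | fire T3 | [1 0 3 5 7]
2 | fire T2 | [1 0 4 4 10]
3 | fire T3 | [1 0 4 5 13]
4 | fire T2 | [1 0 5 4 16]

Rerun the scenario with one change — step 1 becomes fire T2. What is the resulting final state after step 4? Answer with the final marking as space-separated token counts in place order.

(re-executing from step 1 with the substitution; state before step 1: [1 0 3 4 4])
1 | fire T2 | [1 0 4 3 7]
2 | fire T2 | [1 0 5 2 10]
3 | fire T3 | [1 0 5 3 13]
4 | fire T2 | [1 0 6 2 16]

1 0 6 2 16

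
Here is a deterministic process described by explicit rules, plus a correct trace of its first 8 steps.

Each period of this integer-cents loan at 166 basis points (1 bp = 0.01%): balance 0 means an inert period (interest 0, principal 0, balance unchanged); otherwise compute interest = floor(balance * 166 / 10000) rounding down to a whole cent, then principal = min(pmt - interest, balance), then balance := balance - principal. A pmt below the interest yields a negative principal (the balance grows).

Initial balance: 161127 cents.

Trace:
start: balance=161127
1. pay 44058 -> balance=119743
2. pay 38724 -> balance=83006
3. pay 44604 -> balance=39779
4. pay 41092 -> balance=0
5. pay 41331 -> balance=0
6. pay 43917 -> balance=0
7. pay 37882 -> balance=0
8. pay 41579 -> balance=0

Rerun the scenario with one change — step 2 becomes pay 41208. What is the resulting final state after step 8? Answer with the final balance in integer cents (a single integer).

(re-executing from step 2 with the substitution; state before step 2: balance=119743)
2. pay 41208 -> balance=80522
3. pay 44604 -> balance=37254
4. pay 41092 -> balance=0
5. pay 41331 -> balance=0
6. pay 43917 -> balance=0
7. pay 37882 -> balance=0
8. pay 41579 -> balance=0

0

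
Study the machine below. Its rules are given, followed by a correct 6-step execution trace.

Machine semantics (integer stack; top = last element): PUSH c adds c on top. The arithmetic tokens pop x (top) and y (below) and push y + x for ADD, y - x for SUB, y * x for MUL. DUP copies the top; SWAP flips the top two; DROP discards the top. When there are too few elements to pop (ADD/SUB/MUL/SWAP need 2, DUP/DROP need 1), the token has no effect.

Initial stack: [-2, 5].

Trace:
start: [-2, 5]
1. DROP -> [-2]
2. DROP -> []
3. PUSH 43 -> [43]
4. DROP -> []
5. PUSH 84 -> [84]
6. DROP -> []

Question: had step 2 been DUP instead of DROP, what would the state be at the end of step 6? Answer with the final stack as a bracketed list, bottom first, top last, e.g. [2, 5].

(re-executing from step 2 with the substitution; state before step 2: [-2])
2. DUP -> [-2, -2]
3. PUSH 43 -> [-2, -2, 43]
4. DROP -> [-2, -2]
5. PUSH 84 -> [-2, -2, 84]
6. DROP -> [-2, -2]

[-2, -2]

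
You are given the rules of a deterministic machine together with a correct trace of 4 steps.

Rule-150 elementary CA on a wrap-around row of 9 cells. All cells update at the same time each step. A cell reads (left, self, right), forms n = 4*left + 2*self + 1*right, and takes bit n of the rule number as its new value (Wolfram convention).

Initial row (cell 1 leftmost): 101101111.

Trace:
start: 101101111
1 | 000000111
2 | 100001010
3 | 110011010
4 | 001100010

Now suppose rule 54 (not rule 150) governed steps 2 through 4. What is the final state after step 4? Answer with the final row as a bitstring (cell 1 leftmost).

001100010

(re-executing steps 2..4 under rule 54; state before step 2: 000000111)
2 | 100001000
3 | 110011101
4 | 001100010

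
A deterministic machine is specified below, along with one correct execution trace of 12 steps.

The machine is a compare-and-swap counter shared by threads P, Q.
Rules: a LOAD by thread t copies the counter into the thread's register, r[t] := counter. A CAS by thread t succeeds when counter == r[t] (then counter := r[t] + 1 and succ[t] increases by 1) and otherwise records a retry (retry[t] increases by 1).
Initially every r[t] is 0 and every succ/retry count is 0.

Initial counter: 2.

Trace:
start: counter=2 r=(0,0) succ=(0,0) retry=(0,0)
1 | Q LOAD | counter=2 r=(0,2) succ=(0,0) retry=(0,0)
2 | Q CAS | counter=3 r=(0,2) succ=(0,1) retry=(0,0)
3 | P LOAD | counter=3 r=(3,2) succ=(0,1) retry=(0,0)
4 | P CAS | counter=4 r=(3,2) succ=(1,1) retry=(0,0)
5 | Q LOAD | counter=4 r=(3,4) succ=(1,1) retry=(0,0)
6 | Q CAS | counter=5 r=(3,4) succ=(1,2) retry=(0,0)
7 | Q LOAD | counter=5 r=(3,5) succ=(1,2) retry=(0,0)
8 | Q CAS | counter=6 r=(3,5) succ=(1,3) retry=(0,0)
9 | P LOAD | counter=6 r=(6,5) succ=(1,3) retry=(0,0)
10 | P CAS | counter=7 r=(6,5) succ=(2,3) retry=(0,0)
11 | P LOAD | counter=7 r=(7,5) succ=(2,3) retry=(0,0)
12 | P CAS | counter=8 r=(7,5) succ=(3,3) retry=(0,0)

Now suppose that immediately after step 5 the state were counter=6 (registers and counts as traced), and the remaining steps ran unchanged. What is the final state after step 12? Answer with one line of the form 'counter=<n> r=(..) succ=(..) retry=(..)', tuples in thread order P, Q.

state after step 5 := counter=6 r=(3,4) succ=(1,1) retry=(0,0)
6 | Q CAS | counter=6 r=(3,4) succ=(1,1) retry=(0,1)
7 | Q LOAD | counter=6 r=(3,6) succ=(1,1) retry=(0,1)
8 | Q CAS | counter=7 r=(3,6) succ=(1,2) retry=(0,1)
9 | P LOAD | counter=7 r=(7,6) succ=(1,2) retry=(0,1)
10 | P CAS | counter=8 r=(7,6) succ=(2,2) retry=(0,1)
11 | P LOAD | counter=8 r=(8,6) succ=(2,2) retry=(0,1)
12 | P CAS | counter=9 r=(8,6) succ=(3,2) retry=(0,1)

counter=9 r=(8,6) succ=(3,2) retry=(0,1)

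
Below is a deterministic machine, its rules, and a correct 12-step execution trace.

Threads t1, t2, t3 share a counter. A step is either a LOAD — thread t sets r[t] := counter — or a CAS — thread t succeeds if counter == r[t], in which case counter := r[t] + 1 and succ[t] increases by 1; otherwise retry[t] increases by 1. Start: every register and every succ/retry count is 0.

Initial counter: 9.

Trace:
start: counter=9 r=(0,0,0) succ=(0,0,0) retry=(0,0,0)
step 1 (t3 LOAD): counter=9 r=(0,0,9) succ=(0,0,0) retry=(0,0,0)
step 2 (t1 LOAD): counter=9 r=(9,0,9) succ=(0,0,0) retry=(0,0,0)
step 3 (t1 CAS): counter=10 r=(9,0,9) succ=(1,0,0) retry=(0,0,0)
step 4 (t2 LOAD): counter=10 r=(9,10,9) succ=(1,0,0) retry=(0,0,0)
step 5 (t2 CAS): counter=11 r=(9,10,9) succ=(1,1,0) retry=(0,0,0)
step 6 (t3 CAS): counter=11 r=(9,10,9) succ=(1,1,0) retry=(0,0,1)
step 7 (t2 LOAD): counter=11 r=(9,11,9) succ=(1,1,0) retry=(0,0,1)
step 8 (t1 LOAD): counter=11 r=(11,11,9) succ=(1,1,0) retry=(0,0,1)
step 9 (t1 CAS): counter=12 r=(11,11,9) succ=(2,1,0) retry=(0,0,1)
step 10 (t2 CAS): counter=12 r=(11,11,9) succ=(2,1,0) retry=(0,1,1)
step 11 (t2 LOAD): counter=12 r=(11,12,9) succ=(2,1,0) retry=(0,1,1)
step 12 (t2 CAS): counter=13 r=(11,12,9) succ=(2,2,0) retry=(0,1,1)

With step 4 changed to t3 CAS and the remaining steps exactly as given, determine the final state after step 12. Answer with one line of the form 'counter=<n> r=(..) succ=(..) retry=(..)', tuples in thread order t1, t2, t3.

(re-executing from step 4 with the substitution; state before step 4: counter=10 r=(9,0,9) succ=(1,0,0) retry=(0,0,0))
step 4 (t3 CAS): counter=10 r=(9,0,9) succ=(1,0,0) retry=(0,0,1)
step 5 (t2 CAS): counter=10 r=(9,0,9) succ=(1,0,0) retry=(0,1,1)
step 6 (t3 CAS): counter=10 r=(9,0,9) succ=(1,0,0) retry=(0,1,2)
step 7 (t2 LOAD): counter=10 r=(9,10,9) succ=(1,0,0) retry=(0,1,2)
step 8 (t1 LOAD): counter=10 r=(10,10,9) succ=(1,0,0) retry=(0,1,2)
step 9 (t1 CAS): counter=11 r=(10,10,9) succ=(2,0,0) retry=(0,1,2)
step 10 (t2 CAS): counter=11 r=(10,10,9) succ=(2,0,0) retry=(0,2,2)
step 11 (t2 LOAD): counter=11 r=(10,11,9) succ=(2,0,0) retry=(0,2,2)
step 12 (t2 CAS): counter=12 r=(10,11,9) succ=(2,1,0) retry=(0,2,2)

counter=12 r=(10,11,9) succ=(2,1,0) retry=(0,2,2)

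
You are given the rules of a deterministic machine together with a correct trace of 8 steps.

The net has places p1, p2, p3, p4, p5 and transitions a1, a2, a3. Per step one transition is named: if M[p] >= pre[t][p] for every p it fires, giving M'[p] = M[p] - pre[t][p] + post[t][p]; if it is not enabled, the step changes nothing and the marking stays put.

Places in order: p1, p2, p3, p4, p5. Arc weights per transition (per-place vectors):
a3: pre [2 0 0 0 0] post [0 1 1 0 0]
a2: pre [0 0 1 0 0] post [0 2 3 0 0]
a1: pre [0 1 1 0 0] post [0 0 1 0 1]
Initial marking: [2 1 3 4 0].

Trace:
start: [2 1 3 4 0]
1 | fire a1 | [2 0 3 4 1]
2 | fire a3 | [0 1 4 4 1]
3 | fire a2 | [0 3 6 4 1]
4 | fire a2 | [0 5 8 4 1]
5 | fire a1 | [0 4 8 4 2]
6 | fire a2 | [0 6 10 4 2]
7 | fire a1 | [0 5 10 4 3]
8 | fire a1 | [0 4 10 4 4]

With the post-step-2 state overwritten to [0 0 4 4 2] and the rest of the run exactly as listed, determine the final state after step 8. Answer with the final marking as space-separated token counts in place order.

0 3 10 4 5

state after step 2 := [0 0 4 4 2]
3 | fire a2 | [0 2 6 4 2]
4 | fire a2 | [0 4 8 4 2]
5 | fire a1 | [0 3 8 4 3]
6 | fire a2 | [0 5 10 4 3]
7 | fire a1 | [0 4 10 4 4]
8 | fire a1 | [0 3 10 4 5]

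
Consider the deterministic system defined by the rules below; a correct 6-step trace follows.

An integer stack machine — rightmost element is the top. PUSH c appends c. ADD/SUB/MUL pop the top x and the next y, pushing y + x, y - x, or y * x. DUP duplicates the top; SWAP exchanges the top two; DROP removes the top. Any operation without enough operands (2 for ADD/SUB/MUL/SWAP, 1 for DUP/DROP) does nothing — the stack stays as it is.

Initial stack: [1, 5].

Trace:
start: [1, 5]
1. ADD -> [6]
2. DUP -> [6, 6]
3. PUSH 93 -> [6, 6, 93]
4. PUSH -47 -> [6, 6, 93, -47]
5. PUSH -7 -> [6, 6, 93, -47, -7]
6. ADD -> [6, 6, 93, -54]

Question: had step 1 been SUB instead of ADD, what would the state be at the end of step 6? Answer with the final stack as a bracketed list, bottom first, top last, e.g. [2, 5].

(re-executing from step 1 with the substitution; state before step 1: [1, 5])
1. SUB -> [-4]
2. DUP -> [-4, -4]
3. PUSH 93 -> [-4, -4, 93]
4. PUSH -47 -> [-4, -4, 93, -47]
5. PUSH -7 -> [-4, -4, 93, -47, -7]
6. ADD -> [-4, -4, 93, -54]

[-4, -4, 93, -54]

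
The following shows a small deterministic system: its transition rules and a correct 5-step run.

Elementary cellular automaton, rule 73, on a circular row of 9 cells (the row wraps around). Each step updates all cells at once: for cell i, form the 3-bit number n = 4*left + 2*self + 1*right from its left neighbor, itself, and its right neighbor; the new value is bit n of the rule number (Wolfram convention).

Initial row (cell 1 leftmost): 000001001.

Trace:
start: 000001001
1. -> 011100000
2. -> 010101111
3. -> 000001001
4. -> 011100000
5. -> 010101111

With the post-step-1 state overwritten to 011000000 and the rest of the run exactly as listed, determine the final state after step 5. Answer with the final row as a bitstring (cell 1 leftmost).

state after step 1 := 011000000
2. -> 011011111
3. -> 011010001
4. -> 011000100
5. -> 011010001

011010001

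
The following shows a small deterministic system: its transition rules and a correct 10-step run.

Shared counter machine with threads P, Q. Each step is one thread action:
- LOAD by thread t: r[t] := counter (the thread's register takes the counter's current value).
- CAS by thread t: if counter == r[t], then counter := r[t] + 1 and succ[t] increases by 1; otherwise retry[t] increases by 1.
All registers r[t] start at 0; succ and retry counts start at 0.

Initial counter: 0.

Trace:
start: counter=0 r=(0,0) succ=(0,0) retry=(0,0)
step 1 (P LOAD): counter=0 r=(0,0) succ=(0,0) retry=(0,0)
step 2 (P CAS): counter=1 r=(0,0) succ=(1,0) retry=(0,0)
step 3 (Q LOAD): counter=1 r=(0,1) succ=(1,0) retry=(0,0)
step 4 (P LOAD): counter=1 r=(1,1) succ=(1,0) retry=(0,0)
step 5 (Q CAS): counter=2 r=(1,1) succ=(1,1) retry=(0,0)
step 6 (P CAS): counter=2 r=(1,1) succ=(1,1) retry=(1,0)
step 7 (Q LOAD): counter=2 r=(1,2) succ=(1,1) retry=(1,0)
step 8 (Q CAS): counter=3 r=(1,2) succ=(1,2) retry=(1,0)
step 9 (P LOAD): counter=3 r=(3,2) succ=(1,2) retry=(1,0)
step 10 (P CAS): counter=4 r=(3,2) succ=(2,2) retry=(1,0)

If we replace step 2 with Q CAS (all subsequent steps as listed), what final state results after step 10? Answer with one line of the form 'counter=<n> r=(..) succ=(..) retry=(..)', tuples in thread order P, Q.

(re-executing from step 2 with the substitution; state before step 2: counter=0 r=(0,0) succ=(0,0) retry=(0,0))
step 2 (Q CAS): counter=1 r=(0,0) succ=(0,1) retry=(0,0)
step 3 (Q LOAD): counter=1 r=(0,1) succ=(0,1) retry=(0,0)
step 4 (P LOAD): counter=1 r=(1,1) succ=(0,1) retry=(0,0)
step 5 (Q CAS): counter=2 r=(1,1) succ=(0,2) retry=(0,0)
step 6 (P CAS): counter=2 r=(1,1) succ=(0,2) retry=(1,0)
step 7 (Q LOAD): counter=2 r=(1,2) succ=(0,2) retry=(1,0)
step 8 (Q CAS): counter=3 r=(1,2) succ=(0,3) retry=(1,0)
step 9 (P LOAD): counter=3 r=(3,2) succ=(0,3) retry=(1,0)
step 10 (P CAS): counter=4 r=(3,2) succ=(1,3) retry=(1,0)

counter=4 r=(3,2) succ=(1,3) retry=(1,0)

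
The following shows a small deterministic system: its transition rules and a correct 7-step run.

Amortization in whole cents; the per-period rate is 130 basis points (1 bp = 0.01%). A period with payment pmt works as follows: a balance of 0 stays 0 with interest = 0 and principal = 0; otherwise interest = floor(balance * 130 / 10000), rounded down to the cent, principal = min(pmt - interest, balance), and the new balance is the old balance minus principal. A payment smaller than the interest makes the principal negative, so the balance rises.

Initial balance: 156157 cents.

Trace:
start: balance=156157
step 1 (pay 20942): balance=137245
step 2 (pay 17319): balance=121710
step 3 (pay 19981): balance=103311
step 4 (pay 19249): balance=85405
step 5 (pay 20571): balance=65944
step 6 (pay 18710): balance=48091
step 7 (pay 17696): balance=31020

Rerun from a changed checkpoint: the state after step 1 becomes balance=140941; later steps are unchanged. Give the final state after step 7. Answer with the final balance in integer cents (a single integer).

state after step 1 := balance=140941
step 2 (pay 17319): balance=125454
step 3 (pay 19981): balance=107103
step 4 (pay 19249): balance=89246
step 5 (pay 20571): balance=69835
step 6 (pay 18710): balance=52032
step 7 (pay 17696): balance=35012

35012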